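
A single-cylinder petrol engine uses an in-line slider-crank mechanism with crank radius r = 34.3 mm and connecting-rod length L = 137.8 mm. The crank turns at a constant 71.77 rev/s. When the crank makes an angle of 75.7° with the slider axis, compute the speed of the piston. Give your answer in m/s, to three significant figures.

15.9

ω = 2π·71.8 = 450.9 rad/s
For an in-line slider-crank, x = r cosθ + √(L² − r² sin²θ), so v = −rω sinθ·[1 + r cosθ/√(L² − r² sin²θ)].
With r = 0.0343 m, L = 0.1378 m, θ = 75.7°: √(L² − r² sin²θ) = 0.13373 m.
v = −0.0343·450.9·0.96902·[1 + 0.0343·0.24700/0.13373] = -15.938 m/s.
|v| = 15.938 m/s.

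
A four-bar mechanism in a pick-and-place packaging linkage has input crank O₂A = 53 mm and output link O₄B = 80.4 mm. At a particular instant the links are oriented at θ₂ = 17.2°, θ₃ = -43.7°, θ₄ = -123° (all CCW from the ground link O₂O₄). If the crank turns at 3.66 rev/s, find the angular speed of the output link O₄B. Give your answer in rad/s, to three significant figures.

13.5

ω₂ = 23 rad/s (from 3.66 rev/s).
Differentiating the loop-closure r₂e^{iθ₂}+r₃e^{iθ₃}=r₁+r₄e^{iθ₄} gives r₂ω₂e^{iθ₂}+r₃ω₃e^{iθ₃}=r₄ω₄e^{iθ₄}.
Eliminating the other unknown: ω₄ = r₂ω₂ sin(θ₂−θ₃) / [r₄ sin(θ₄−θ₃)].
Numerator sine = +0.87377; denominator sine = -0.98261.
Result = 0.053·23·(+0.87377) / (0.0804·(-0.98261)) = -13.48 rad/s; magnitude 13.48 rad/s.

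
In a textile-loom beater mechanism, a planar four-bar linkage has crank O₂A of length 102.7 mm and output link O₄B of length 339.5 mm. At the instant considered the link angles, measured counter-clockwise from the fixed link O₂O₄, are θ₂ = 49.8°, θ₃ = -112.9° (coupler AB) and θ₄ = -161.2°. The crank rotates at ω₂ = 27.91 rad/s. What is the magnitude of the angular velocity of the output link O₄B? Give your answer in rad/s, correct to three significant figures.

3.36

ω₂ = 27.91 rad/s
Differentiating the loop-closure r₂e^{iθ₂}+r₃e^{iθ₃}=r₁+r₄e^{iθ₄} gives r₂ω₂e^{iθ₂}+r₃ω₃e^{iθ₃}=r₄ω₄e^{iθ₄}.
Eliminating the other unknown: ω₄ = r₂ω₂ sin(θ₂−θ₃) / [r₄ sin(θ₄−θ₃)].
Numerator sine = +0.29737; denominator sine = -0.74664.
Result = 0.1027·27.91·(+0.29737) / (0.3395·(-0.74664)) = -3.3627 rad/s; magnitude 3.3627 rad/s.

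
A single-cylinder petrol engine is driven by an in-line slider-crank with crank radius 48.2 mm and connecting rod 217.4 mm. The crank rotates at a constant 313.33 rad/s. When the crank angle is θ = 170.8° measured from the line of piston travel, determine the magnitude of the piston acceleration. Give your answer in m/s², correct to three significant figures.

3670

ω = 313.3 rad/s
x(θ) = r cosθ + √(L² − r² sin²θ); with ω constant, a = ω²·d²x/dθ².
d²x/dθ² = −r cosθ − r²(cos2θ)/√u − r⁴ sin²2θ/(4u^{3/2}),  u = L² − r² sin²θ = 0.0472034 m².
Substituting r = 0.0482 m, L = 0.2174 m, θ = 170.8°: d²x/dθ² = +0.03742 m.
a = ω²·d²x/dθ² = (313.3)²·(+0.03742) = +3673.8 m/s²;  |a| = 3673.8 m/s².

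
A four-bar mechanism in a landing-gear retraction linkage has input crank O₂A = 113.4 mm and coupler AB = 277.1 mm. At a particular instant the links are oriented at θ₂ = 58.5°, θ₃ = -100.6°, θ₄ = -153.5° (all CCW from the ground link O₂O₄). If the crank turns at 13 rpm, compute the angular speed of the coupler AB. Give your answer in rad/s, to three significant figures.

ω₂ = 1.361 rad/s (from 13 rpm).
Differentiating the loop-closure r₂e^{iθ₂}+r₃e^{iθ₃}=r₁+r₄e^{iθ₄} gives r₂ω₂e^{iθ₂}+r₃ω₃e^{iθ₃}=r₄ω₄e^{iθ₄}.
Eliminating the other unknown: ω₃ = r₂ω₂ sin(θ₄−θ₂) / [r₃ sin(θ₃−θ₄)].
Numerator sine = +0.52992; denominator sine = +0.79758.
Result = 0.1134·1.361·(+0.52992) / (0.2771·(+0.79758)) = +0.37015 rad/s; magnitude 0.37015 rad/s.

0.370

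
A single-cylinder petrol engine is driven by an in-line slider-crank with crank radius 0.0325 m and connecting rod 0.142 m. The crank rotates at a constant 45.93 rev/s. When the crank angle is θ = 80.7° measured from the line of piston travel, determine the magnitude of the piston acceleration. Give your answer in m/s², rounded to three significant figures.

164

ω = 2π·45.9 = 288.6 rad/s
x(θ) = r cosθ + √(L² − r² sin²θ); with ω constant, a = ω²·d²x/dθ².
d²x/dθ² = −r cosθ − r²(cos2θ)/√u − r⁴ sin²2θ/(4u^{3/2}),  u = L² − r² sin²θ = 0.0191353 m².
Substituting r = 0.0325 m, L = 0.142 m, θ = 80.7°: d²x/dθ² = +0.001974 m.
a = ω²·d²x/dθ² = (288.6)²·(+0.001974) = +164.4 m/s²;  |a| = 164.4 m/s².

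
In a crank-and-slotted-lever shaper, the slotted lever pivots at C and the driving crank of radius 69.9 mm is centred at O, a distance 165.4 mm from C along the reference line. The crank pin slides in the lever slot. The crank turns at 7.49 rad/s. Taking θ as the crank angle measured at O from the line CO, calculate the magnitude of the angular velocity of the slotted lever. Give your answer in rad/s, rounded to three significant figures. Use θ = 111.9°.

0.182

ω = 7.49 rad/s
Crank pin A relative to C: A = (d + r cosθ, r sinθ); lever angle φ = atan2(r sinθ, d + r cosθ).
Differentiating tanφ: φ̇ = rω(d cosθ + r)/(d² + r² + 2dr cosθ).
d² + r² + 2dr cosθ = |CA|² = 0.0236186 m²;  d cosθ + r = +0.0082078 m.
|ω_lever| = |0.0699·7.49·+0.0082078| / 0.0236186 = 0.18194 rad/s.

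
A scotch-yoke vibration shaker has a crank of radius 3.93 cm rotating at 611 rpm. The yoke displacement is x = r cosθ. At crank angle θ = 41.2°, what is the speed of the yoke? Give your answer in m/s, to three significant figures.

1.66

ω = 63.98 rad/s (from 611 rpm).
x = r cosθ ⇒ ẋ = −rω sinθ.
|v| = rω|sinθ| = 0.0393·63.98·|sin 41.2°| = 1.6563 m/s.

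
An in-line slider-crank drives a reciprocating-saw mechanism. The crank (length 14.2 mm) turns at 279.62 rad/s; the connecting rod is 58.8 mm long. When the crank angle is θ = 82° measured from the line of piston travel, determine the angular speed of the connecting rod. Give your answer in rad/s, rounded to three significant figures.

ω = 279.6 rad/s
The rod makes angle φ with the slider axis where L sinφ = r sinθ; differentiating, L cosφ·φ̇ = r ω cosθ.
L cosφ = √(L² − r² sin²θ) = 0.057094 m.
|ω_rod| = r ω |cosθ| / √(L² − r² sin²θ) = 0.0142·279.6·0.13917/0.057094 = 9.6788 rad/s.

9.68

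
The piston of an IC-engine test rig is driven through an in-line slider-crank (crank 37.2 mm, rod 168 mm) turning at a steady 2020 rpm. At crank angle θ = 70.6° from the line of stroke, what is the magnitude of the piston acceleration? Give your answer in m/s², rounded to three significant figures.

261

ω = 2π·2020/60 = 211.5 rad/s
x(θ) = r cosθ + √(L² − r² sin²θ); with ω constant, a = ω²·d²x/dθ².
d²x/dθ² = −r cosθ − r²(cos2θ)/√u − r⁴ sin²2θ/(4u^{3/2}),  u = L² − r² sin²θ = 0.0269928 m².
Substituting r = 0.0372 m, L = 0.168 m, θ = 70.6°: d²x/dθ² = -0.0058345 m.
a = ω²·d²x/dθ² = (211.5)²·(-0.0058345) = -261.07 m/s²;  |a| = 261.07 m/s².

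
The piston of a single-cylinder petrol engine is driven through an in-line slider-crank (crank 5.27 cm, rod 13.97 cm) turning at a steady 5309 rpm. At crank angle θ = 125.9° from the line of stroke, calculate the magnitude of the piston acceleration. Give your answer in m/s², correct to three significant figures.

11300

ω = 2π·5309/60 = 556 rad/s
x(θ) = r cosθ + √(L² − r² sin²θ); with ω constant, a = ω²·d²x/dθ².
d²x/dθ² = −r cosθ − r²(cos2θ)/√u − r⁴ sin²2θ/(4u^{3/2}),  u = L² − r² sin²θ = 0.0176937 m².
Substituting r = 0.0527 m, L = 0.1397 m, θ = 125.9°: d²x/dθ² = +0.036684 m.
a = ω²·d²x/dθ² = (556)²·(+0.036684) = +11339 m/s²;  |a| = 11339 m/s².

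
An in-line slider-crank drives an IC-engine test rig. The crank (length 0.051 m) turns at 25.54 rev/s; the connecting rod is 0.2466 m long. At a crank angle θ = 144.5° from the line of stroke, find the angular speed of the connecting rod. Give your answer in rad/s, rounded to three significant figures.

27.2

ω = 160.5 rad/s (converted from 25.54 rev/s).
The rod makes angle φ with the slider axis where L sinφ = r sinθ; differentiating, L cosφ·φ̇ = r ω cosθ.
L cosφ = √(L² − r² sin²θ) = 0.24482 m.
|ω_rod| = r ω |cosθ| / √(L² − r² sin²θ) = 0.051·160.5·0.81412/0.24482 = 27.216 rad/s.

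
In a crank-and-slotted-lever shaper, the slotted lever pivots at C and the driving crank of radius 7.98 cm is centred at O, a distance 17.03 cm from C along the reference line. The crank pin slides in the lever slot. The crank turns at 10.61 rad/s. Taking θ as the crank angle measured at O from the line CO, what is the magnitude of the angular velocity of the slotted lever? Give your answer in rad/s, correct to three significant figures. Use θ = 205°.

5.88

ω = 10.61 rad/s
Crank pin A relative to C: A = (d + r cosθ, r sinθ); lever angle φ = atan2(r sinθ, d + r cosθ).
Differentiating tanφ: φ̇ = rω(d cosθ + r)/(d² + r² + 2dr cosθ).
d² + r² + 2dr cosθ = |CA|² = 0.0107368 m²;  d cosθ + r = -0.074544 m.
|ω_lever| = |0.0798·10.61·-0.074544| / 0.0107368 = 5.8784 rad/s.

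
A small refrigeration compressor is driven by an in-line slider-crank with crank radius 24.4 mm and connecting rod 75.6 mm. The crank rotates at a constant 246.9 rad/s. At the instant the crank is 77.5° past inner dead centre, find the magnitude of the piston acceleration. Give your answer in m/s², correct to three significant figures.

ω = 246.9 rad/s
x(θ) = r cosθ + √(L² − r² sin²θ); with ω constant, a = ω²·d²x/dθ².
d²x/dθ² = −r cosθ − r²(cos2θ)/√u − r⁴ sin²2θ/(4u^{3/2}),  u = L² − r² sin²θ = 0.00514789 m².
Substituting r = 0.0244 m, L = 0.0756 m, θ = 77.5°: d²x/dθ² = +0.0021964 m.
a = ω²·d²x/dθ² = (246.9)²·(+0.0021964) = +133.89 m/s²;  |a| = 133.89 m/s².

134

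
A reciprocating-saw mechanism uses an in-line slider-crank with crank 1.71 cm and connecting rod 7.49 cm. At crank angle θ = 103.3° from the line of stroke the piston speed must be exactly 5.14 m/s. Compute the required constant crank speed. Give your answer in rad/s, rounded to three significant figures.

326

For an in-line slider-crank, |v_piston| = rω|sinθ|·[1 + r cosθ/√(L² − r² sin²θ)].
With r = 0.0171 m, L = 0.0749 m, θ = 103.3°: the bracketed kinematic factor |dx/dθ| = 0.015745 m.
ω = v/|dx/dθ| = 5.14/0.015745 = 326.45 rad/s.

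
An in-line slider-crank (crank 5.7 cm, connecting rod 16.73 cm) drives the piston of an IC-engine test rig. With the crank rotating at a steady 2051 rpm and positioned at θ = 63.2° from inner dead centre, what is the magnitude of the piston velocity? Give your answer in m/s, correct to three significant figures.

12.7

ω = 2π·2051/60 = 214.8 rad/s
For an in-line slider-crank, x = r cosθ + √(L² − r² sin²θ), so v = −rω sinθ·[1 + r cosθ/√(L² − r² sin²θ)].
With r = 0.057 m, L = 0.1673 m, θ = 63.2°: √(L² − r² sin²θ) = 0.15938 m.
v = −0.057·214.8·0.89259·[1 + 0.057·0.45088/0.15938] = -12.69 m/s.
|v| = 12.69 m/s.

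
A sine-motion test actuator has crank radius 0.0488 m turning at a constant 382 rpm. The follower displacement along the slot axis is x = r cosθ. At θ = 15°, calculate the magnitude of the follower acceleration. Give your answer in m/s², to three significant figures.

75.4

ω = 40 rad/s (from 382 rpm).
x = r cosθ ⇒ ẍ = −rω² cosθ (ω constant).
|a| = rω²|cosθ| = 0.0488·(40)²·|cos 15°| = 75.431 m/s².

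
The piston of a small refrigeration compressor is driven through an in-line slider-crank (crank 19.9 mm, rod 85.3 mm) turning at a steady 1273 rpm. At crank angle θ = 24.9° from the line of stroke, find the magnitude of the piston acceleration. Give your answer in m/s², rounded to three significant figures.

ω = 2π·1273/60 = 133.3 rad/s
x(θ) = r cosθ + √(L² − r² sin²θ); with ω constant, a = ω²·d²x/dθ².
d²x/dθ² = −r cosθ − r²(cos2θ)/√u − r⁴ sin²2θ/(4u^{3/2}),  u = L² − r² sin²θ = 0.00720589 m².
Substituting r = 0.0199 m, L = 0.0853 m, θ = 24.9°: d²x/dθ² = -0.021099 m.
a = ω²·d²x/dθ² = (133.3)²·(-0.021099) = -374.95 m/s²;  |a| = 374.95 m/s².

375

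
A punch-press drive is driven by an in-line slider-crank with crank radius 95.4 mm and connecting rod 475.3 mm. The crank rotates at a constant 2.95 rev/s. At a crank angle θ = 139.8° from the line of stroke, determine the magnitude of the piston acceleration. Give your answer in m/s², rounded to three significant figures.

ω = 2π·2.95 = 18.54 rad/s
x(θ) = r cosθ + √(L² − r² sin²θ); with ω constant, a = ω²·d²x/dθ².
d²x/dθ² = −r cosθ − r²(cos2θ)/√u − r⁴ sin²2θ/(4u^{3/2}),  u = L² − r² sin²θ = 0.222118 m².
Substituting r = 0.0954 m, L = 0.4753 m, θ = 139.8°: d²x/dθ² = +0.069453 m.
a = ω²·d²x/dθ² = (18.54)²·(+0.069453) = +23.861 m/s²;  |a| = 23.861 m/s².

23.9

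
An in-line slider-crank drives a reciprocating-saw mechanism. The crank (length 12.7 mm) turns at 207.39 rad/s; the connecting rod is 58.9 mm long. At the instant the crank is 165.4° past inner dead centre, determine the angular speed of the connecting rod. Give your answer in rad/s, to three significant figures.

43.3

ω = 207.4 rad/s
The rod makes angle φ with the slider axis where L sinφ = r sinθ; differentiating, L cosφ·φ̇ = r ω cosθ.
L cosφ = √(L² − r² sin²θ) = 0.058813 m.
|ω_rod| = r ω |cosθ| / √(L² − r² sin²θ) = 0.0127·207.4·0.96771/0.058813 = 43.337 rad/s.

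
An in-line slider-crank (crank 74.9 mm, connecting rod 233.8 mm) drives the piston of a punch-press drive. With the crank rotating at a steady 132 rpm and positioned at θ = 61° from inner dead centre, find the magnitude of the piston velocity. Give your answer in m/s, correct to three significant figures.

ω = 2π·132/60 = 13.82 rad/s
For an in-line slider-crank, x = r cosθ + √(L² − r² sin²θ), so v = −rω sinθ·[1 + r cosθ/√(L² − r² sin²θ)].
With r = 0.0749 m, L = 0.2338 m, θ = 61°: √(L² − r² sin²θ) = 0.22443 m.
v = −0.0749·13.82·0.87462·[1 + 0.0749·0.48481/0.22443] = -1.052 m/s.
|v| = 1.052 m/s.

1.05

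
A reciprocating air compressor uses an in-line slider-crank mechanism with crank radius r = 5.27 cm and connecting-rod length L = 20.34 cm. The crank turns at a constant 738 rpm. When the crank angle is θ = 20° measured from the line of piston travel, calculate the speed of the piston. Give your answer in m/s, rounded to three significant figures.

ω = 2π·738/60 = 77.28 rad/s
For an in-line slider-crank, x = r cosθ + √(L² − r² sin²θ), so v = −rω sinθ·[1 + r cosθ/√(L² − r² sin²θ)].
With r = 0.0527 m, L = 0.2034 m, θ = 20°: √(L² − r² sin²θ) = 0.2026 m.
v = −0.0527·77.28·0.34202·[1 + 0.0527·0.93969/0.2026] = -1.7335 m/s.
|v| = 1.7335 m/s.

1.73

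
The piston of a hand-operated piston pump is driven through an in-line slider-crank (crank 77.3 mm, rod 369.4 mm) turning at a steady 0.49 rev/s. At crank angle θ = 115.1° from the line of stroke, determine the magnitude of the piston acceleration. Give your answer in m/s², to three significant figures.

ω = 2π·0.49 = 3.079 rad/s
x(θ) = r cosθ + √(L² − r² sin²θ); with ω constant, a = ω²·d²x/dθ².
d²x/dθ² = −r cosθ − r²(cos2θ)/√u − r⁴ sin²2θ/(4u^{3/2}),  u = L² − r² sin²θ = 0.131556 m².
Substituting r = 0.0773 m, L = 0.3694 m, θ = 115.1°: d²x/dθ² = +0.043225 m.
a = ω²·d²x/dθ² = (3.079)²·(+0.043225) = +0.40972 m/s²;  |a| = 0.40972 m/s².

0.410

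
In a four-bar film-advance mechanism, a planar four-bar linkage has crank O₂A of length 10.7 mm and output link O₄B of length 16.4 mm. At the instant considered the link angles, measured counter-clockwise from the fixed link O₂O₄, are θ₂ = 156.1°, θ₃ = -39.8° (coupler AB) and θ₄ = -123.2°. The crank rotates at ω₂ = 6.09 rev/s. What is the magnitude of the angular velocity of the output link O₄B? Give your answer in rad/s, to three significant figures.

6.89

ω₂ = 38.26 rad/s (from 6.09 rev/s).
Differentiating the loop-closure r₂e^{iθ₂}+r₃e^{iθ₃}=r₁+r₄e^{iθ₄} gives r₂ω₂e^{iθ₂}+r₃ω₃e^{iθ₃}=r₄ω₄e^{iθ₄}.
Eliminating the other unknown: ω₄ = r₂ω₂ sin(θ₂−θ₃) / [r₄ sin(θ₄−θ₃)].
Numerator sine = -0.27396; denominator sine = -0.99337.
Result = 0.0107·38.26·(-0.27396) / (0.0164·(-0.99337)) = +6.8851 rad/s; magnitude 6.8851 rad/s.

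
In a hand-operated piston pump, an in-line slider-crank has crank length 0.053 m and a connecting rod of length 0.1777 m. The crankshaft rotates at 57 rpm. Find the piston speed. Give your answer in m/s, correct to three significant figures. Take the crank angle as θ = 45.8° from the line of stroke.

ω = 2π·57/60 = 5.969 rad/s
For an in-line slider-crank, x = r cosθ + √(L² − r² sin²θ), so v = −rω sinθ·[1 + r cosθ/√(L² − r² sin²θ)].
With r = 0.053 m, L = 0.1777 m, θ = 45.8°: √(L² − r² sin²θ) = 0.17359 m.
v = −0.053·5.969·0.71691·[1 + 0.053·0.69717/0.17359] = -0.27508 m/s.
|v| = 0.27508 m/s.

0.275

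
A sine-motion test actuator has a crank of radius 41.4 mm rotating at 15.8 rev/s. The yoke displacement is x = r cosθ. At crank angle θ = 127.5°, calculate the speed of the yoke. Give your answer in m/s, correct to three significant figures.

3.26

ω = 99.27 rad/s (from 15.8 rev/s).
x = r cosθ ⇒ ẋ = −rω sinθ.
|v| = rω|sinθ| = 0.0414·99.27·|sin 127.5°| = 3.2606 m/s.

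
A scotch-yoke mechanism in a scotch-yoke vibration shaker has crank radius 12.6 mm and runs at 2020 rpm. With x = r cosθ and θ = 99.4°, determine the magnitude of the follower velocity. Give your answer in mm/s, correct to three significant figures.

ω = 211.5 rad/s (from 2020 rpm).
x = r cosθ ⇒ ẋ = −rω sinθ.
|v| = rω|sinθ| = 0.0126·211.5·|sin 99.4°| = 2.6295 m/s = 2629.5 mm/s.

2630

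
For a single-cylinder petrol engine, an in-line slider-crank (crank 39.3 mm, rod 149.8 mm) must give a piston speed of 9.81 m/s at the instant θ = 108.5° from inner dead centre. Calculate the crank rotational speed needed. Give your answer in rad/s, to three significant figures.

For an in-line slider-crank, |v_piston| = rω|sinθ|·[1 + r cosθ/√(L² − r² sin²θ)].
With r = 0.0393 m, L = 0.1498 m, θ = 108.5°: the bracketed kinematic factor |dx/dθ| = 0.034066 m.
ω = v/|dx/dθ| = 9.81/0.034066 = 287.97 rad/s.

288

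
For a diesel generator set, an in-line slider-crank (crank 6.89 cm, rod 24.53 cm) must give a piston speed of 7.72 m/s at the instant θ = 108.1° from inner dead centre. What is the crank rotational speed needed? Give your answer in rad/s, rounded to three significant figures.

130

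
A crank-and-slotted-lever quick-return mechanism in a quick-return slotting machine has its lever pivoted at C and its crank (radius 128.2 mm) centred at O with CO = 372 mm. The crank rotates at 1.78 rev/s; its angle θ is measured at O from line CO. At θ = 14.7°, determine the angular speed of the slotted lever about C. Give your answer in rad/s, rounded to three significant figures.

2.83

ω = 11.18 rad/s (from 1.78 rev/s).
Crank pin A relative to C: A = (d + r cosθ, r sinθ); lever angle φ = atan2(r sinθ, d + r cosθ).
Differentiating tanφ: φ̇ = rω(d cosθ + r)/(d² + r² + 2dr cosθ).
d² + r² + 2dr cosθ = |CA|² = 0.247078 m²;  d cosθ + r = +0.48802 m.
|ω_lever| = |0.1282·11.18·+0.48802| / 0.247078 = 2.832 rad/s.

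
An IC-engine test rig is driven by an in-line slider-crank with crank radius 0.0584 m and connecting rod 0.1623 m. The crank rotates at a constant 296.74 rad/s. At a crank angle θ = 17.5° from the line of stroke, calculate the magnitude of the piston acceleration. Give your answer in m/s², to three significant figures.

ω = 296.7 rad/s
x(θ) = r cosθ + √(L² − r² sin²θ); with ω constant, a = ω²·d²x/dθ².
d²x/dθ² = −r cosθ − r²(cos2θ)/√u − r⁴ sin²2θ/(4u^{3/2}),  u = L² − r² sin²θ = 0.0260329 m².
Substituting r = 0.0584 m, L = 0.1623 m, θ = 17.5°: d²x/dθ² = -0.07324 m.
a = ω²·d²x/dθ² = (296.7)²·(-0.07324) = -6449.1 m/s²;  |a| = 6449.1 m/s².

6450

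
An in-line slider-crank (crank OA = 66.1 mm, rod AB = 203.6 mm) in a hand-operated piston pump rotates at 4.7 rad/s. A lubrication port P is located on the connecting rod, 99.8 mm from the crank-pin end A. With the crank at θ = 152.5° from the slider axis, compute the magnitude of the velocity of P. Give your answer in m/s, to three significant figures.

0.187

ω = 4.7 rad/s.  Crank-pin speed |V_A| = rω = 0.31067 m/s, perpendicular to OA.
Rod angle: sinφ = −(r/L) sinθ ⇒ φ = -8.622°; ω_rod = −rω cosθ/√(L²−r²sin²θ) = +1.3689 rad/s.
V_P = V_A + ω_rod × AP, with AP = 0.0998 m along the rod.
Components: V_Px = −rω sinθ − a·ω_rod·sinφ = -0.12297 m/s;  V_Py = rω cosθ + a·ω_rod·cosφ = -0.14049 m/s.
|V_P| = √(V_Px² + V_Py²) = 0.18671 m/s.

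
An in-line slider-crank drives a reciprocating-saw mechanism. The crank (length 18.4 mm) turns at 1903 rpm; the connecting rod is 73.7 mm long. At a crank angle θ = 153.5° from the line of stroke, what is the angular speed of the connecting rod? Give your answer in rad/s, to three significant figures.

44.8

ω = 199.3 rad/s (converted from 1903 rpm).
The rod makes angle φ with the slider axis where L sinφ = r sinθ; differentiating, L cosφ·φ̇ = r ω cosθ.
L cosφ = √(L² − r² sin²θ) = 0.073241 m.
|ω_rod| = r ω |cosθ| / √(L² − r² sin²θ) = 0.0184·199.3·0.89493/0.073241 = 44.804 rad/s.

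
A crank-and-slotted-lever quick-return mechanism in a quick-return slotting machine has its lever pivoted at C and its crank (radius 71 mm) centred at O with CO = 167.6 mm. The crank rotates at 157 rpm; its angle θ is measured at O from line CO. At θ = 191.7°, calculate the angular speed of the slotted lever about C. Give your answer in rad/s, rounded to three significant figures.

ω = 16.44 rad/s (from 157 rpm).
Crank pin A relative to C: A = (d + r cosθ, r sinθ); lever angle φ = atan2(r sinθ, d + r cosθ).
Differentiating tanφ: φ̇ = rω(d cosθ + r)/(d² + r² + 2dr cosθ).
d² + r² + 2dr cosθ = |CA|² = 0.00982604 m²;  d cosθ + r = -0.093118 m.
|ω_lever| = |0.071·16.44·-0.093118| / 0.00982604 = 11.062 rad/s.

11.1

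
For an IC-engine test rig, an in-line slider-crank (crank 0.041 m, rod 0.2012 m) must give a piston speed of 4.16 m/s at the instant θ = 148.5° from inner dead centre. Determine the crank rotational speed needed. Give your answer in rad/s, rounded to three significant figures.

For an in-line slider-crank, |v_piston| = rω|sinθ|·[1 + r cosθ/√(L² − r² sin²θ)].
With r = 0.041 m, L = 0.2012 m, θ = 148.5°: the bracketed kinematic factor |dx/dθ| = 0.017679 m.
ω = v/|dx/dθ| = 4.16/0.017679 = 235.31 rad/s.

235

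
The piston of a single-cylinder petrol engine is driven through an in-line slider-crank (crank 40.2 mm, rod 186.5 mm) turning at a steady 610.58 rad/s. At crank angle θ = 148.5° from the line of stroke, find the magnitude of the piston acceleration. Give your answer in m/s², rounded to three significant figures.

ω = 610.6 rad/s
x(θ) = r cosθ + √(L² − r² sin²θ); with ω constant, a = ω²·d²x/dθ².
d²x/dθ² = −r cosθ − r²(cos2θ)/√u − r⁴ sin²2θ/(4u^{3/2}),  u = L² − r² sin²θ = 0.0343411 m².
Substituting r = 0.0402 m, L = 0.1865 m, θ = 148.5°: d²x/dθ² = +0.030236 m.
a = ω²·d²x/dθ² = (610.6)²·(+0.030236) = +11272 m/s²;  |a| = 11272 m/s².

11300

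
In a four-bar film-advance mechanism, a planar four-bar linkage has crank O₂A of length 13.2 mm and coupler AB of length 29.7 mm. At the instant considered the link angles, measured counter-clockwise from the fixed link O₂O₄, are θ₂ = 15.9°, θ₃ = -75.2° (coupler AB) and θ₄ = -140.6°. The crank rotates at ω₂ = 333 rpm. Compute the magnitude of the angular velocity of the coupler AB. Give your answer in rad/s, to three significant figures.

ω₂ = 34.87 rad/s (from 333 rpm).
Differentiating the loop-closure r₂e^{iθ₂}+r₃e^{iθ₃}=r₁+r₄e^{iθ₄} gives r₂ω₂e^{iθ₂}+r₃ω₃e^{iθ₃}=r₄ω₄e^{iθ₄}.
Eliminating the other unknown: ω₃ = r₂ω₂ sin(θ₄−θ₂) / [r₃ sin(θ₃−θ₄)].
Numerator sine = -0.39875; denominator sine = +0.90924.
Result = 0.0132·34.87·(-0.39875) / (0.0297·(+0.90924)) = -6.7969 rad/s; magnitude 6.7969 rad/s.

6.80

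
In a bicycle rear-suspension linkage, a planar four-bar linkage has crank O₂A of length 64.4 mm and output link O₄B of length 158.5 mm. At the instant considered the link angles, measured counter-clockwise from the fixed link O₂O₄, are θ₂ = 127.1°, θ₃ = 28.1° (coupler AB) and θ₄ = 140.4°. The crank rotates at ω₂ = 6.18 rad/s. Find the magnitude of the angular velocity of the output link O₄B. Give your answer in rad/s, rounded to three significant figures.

2.68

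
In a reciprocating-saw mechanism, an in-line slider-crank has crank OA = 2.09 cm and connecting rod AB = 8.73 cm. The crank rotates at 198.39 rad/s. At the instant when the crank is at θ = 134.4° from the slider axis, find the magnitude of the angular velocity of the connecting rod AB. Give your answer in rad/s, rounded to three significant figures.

ω = 198.4 rad/s
The rod makes angle φ with the slider axis where L sinφ = r sinθ; differentiating, L cosφ·φ̇ = r ω cosθ.
L cosφ = √(L² − r² sin²θ) = 0.086013 m.
|ω_rod| = r ω |cosθ| / √(L² − r² sin²θ) = 0.0209·198.4·0.69966/0.086013 = 33.728 rad/s.

33.7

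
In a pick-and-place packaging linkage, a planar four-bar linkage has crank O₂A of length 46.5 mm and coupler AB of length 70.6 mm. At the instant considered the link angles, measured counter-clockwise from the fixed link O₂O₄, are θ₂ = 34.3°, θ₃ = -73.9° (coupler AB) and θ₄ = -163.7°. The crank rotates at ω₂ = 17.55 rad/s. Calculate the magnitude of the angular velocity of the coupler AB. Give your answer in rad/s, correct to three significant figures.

ω₂ = 17.55 rad/s
Differentiating the loop-closure r₂e^{iθ₂}+r₃e^{iθ₃}=r₁+r₄e^{iθ₄} gives r₂ω₂e^{iθ₂}+r₃ω₃e^{iθ₃}=r₄ω₄e^{iθ₄}.
Eliminating the other unknown: ω₃ = r₂ω₂ sin(θ₄−θ₂) / [r₃ sin(θ₃−θ₄)].
Numerator sine = +0.30902; denominator sine = +0.99999.
Result = 0.0465·17.55·(+0.30902) / (0.0706·(+0.99999)) = +3.572 rad/s; magnitude 3.572 rad/s.

3.57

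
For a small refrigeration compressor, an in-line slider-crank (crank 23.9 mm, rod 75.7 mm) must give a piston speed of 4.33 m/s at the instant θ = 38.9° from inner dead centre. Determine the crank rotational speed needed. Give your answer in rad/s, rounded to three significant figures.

231

For an in-line slider-crank, |v_piston| = rω|sinθ|·[1 + r cosθ/√(L² − r² sin²θ)].
With r = 0.0239 m, L = 0.0757 m, θ = 38.9°: the bracketed kinematic factor |dx/dθ| = 0.018771 m.
ω = v/|dx/dθ| = 4.33/0.018771 = 230.68 rad/s.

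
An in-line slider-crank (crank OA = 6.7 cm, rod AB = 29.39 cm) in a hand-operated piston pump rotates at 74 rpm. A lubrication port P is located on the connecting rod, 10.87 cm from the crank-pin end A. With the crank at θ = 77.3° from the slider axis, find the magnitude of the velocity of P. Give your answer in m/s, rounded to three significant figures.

0.521

ω = 7.749 rad/s.  Crank-pin speed |V_A| = rω = 0.5192 m/s, perpendicular to OA.
Rod angle: sinφ = −(r/L) sinθ ⇒ φ = -12.850°; ω_rod = −rω cosθ/√(L²−r²sin²θ) = -0.39835 rad/s.
V_P = V_A + ω_rod × AP, with AP = 0.1087 m along the rod.
Components: V_Px = −rω sinθ − a·ω_rod·sinφ = -0.51613 m/s;  V_Py = rω cosθ + a·ω_rod·cosφ = +0.071928 m/s.
|V_P| = √(V_Px² + V_Py²) = 0.52112 m/s.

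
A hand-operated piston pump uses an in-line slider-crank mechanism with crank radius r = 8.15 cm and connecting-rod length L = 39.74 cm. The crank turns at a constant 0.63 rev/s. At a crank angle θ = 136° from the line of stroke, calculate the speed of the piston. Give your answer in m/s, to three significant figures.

0.191

ω = 2π·0.63 = 3.958 rad/s
For an in-line slider-crank, x = r cosθ + √(L² − r² sin²θ), so v = −rω sinθ·[1 + r cosθ/√(L² − r² sin²θ)].
With r = 0.0815 m, L = 0.3974 m, θ = 136°: √(L² − r² sin²θ) = 0.39335 m.
v = −0.0815·3.958·0.69466·[1 + 0.0815·-0.71934/0.39335] = -0.1907 m/s.
|v| = 0.1907 m/s.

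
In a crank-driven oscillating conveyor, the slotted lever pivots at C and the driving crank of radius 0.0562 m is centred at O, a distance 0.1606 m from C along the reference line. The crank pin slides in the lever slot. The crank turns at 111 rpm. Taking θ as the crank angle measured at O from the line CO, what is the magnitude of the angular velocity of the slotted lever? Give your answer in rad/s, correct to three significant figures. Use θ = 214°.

3.59

ω = 11.62 rad/s (from 111 rpm).
Crank pin A relative to C: A = (d + r cosθ, r sinθ); lever angle φ = atan2(r sinθ, d + r cosθ).
Differentiating tanφ: φ̇ = rω(d cosθ + r)/(d² + r² + 2dr cosθ).
d² + r² + 2dr cosθ = |CA|² = 0.0139855 m²;  d cosθ + r = -0.076943 m.
|ω_lever| = |0.0562·11.62·-0.076943| / 0.0139855 = 3.594 rad/s.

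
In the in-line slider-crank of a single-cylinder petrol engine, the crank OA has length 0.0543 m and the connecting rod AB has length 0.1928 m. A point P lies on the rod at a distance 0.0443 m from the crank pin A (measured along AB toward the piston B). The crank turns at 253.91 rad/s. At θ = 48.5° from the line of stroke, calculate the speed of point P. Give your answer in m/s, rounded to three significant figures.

ω = 253.9 rad/s.  Crank-pin speed |V_A| = rω = 13.787 m/s, perpendicular to OA.
Rod angle: sinφ = −(r/L) sinθ ⇒ φ = -12.177°; ω_rod = −rω cosθ/√(L²−r²sin²θ) = -48.475 rad/s.
V_P = V_A + ω_rod × AP, with AP = 0.0443 m along the rod.
Components: V_Px = −rω sinθ − a·ω_rod·sinφ = -10.779 m/s;  V_Py = rω cosθ + a·ω_rod·cosφ = +7.0366 m/s.
|V_P| = √(V_Px² + V_Py²) = 12.873 m/s.

12.9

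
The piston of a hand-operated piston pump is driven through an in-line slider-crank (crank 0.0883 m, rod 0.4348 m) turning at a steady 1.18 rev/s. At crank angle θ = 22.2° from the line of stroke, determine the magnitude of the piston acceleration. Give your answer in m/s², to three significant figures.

5.21

ω = 2π·1.18 = 7.414 rad/s
x(θ) = r cosθ + √(L² − r² sin²θ); with ω constant, a = ω²·d²x/dθ².
d²x/dθ² = −r cosθ − r²(cos2θ)/√u − r⁴ sin²2θ/(4u^{3/2}),  u = L² − r² sin²θ = 0.187938 m².
Substituting r = 0.0883 m, L = 0.4348 m, θ = 22.2°: d²x/dθ² = -0.094696 m.
a = ω²·d²x/dθ² = (7.414)²·(-0.094696) = -5.2054 m/s²;  |a| = 5.2054 m/s².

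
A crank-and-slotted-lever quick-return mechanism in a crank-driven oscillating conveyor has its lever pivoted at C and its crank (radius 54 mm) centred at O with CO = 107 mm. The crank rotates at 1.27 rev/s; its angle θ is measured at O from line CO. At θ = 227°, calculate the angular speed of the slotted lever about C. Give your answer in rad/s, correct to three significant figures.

ω = 7.98 rad/s (from 1.27 rev/s).
Crank pin A relative to C: A = (d + r cosθ, r sinθ); lever angle φ = atan2(r sinθ, d + r cosθ).
Differentiating tanφ: φ̇ = rω(d cosθ + r)/(d² + r² + 2dr cosθ).
d² + r² + 2dr cosθ = |CA|² = 0.00648383 m²;  d cosθ + r = -0.018974 m.
|ω_lever| = |0.054·7.98·-0.018974| / 0.00648383 = 1.261 rad/s.

1.26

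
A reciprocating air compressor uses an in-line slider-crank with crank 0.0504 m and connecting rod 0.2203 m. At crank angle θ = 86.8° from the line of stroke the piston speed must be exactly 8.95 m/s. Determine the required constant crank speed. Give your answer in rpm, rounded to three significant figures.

For an in-line slider-crank, |v_piston| = rω|sinθ|·[1 + r cosθ/√(L² − r² sin²θ)].
With r = 0.0504 m, L = 0.2203 m, θ = 86.8°: the bracketed kinematic factor |dx/dθ| = 0.050982 m.
ω = v/|dx/dθ| = 8.95/0.050982 = 175.55 rad/s.
N = 60ω/(2π) = 1676.4 rpm.

1680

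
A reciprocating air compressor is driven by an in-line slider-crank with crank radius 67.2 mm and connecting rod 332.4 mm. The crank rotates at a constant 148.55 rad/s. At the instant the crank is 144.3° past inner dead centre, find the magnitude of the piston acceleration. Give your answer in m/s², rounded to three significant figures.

1110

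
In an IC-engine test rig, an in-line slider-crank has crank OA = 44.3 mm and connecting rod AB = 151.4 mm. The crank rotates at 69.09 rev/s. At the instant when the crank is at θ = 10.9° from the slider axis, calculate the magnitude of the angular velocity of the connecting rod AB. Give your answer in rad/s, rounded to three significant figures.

125

ω = 434.1 rad/s (converted from 69.09 rev/s).
The rod makes angle φ with the slider axis where L sinφ = r sinθ; differentiating, L cosφ·φ̇ = r ω cosθ.
L cosφ = √(L² − r² sin²θ) = 0.15117 m.
|ω_rod| = r ω |cosθ| / √(L² − r² sin²θ) = 0.0443·434.1·0.98196/0.15117 = 124.92 rad/s.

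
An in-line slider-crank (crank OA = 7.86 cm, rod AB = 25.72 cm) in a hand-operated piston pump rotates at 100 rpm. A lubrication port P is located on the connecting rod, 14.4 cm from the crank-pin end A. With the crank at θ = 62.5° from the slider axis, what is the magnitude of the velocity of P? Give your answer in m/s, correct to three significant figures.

ω = 10.47 rad/s.  Crank-pin speed |V_A| = rω = 0.8231 m/s, perpendicular to OA.
Rod angle: sinφ = −(r/L) sinθ ⇒ φ = -15.728°; ω_rod = −rω cosθ/√(L²−r²sin²θ) = -1.5352 rad/s.
V_P = V_A + ω_rod × AP, with AP = 0.144 m along the rod.
Components: V_Px = −rω sinθ − a·ω_rod·sinφ = -0.79002 m/s;  V_Py = rω cosθ + a·ω_rod·cosφ = +0.16728 m/s.
|V_P| = √(V_Px² + V_Py²) = 0.80754 m/s.

0.808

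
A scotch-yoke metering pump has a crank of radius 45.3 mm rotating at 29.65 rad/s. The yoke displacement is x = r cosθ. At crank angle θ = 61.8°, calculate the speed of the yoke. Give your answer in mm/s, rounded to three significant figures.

1180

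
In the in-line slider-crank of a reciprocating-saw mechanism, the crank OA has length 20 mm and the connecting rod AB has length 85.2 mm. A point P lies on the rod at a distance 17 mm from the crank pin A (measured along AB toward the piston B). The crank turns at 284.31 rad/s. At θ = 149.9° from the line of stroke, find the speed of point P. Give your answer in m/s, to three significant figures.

4.79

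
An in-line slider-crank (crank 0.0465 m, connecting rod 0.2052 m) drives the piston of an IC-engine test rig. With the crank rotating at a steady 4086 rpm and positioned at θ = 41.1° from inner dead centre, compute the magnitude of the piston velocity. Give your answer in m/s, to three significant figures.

ω = 2π·4086/60 = 427.9 rad/s
For an in-line slider-crank, x = r cosθ + √(L² − r² sin²θ), so v = −rω sinθ·[1 + r cosθ/√(L² − r² sin²θ)].
With r = 0.0465 m, L = 0.2052 m, θ = 41.1°: √(L² − r² sin²θ) = 0.20291 m.
v = −0.0465·427.9·0.65738·[1 + 0.0465·0.75356/0.20291] = -15.338 m/s.
|v| = 15.338 m/s.

15.3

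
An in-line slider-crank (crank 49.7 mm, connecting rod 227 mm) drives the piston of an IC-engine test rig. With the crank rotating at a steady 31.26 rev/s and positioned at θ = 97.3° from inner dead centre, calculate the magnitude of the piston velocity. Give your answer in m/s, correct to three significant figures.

9.41

ω = 2π·31.3 = 196.4 rad/s
For an in-line slider-crank, x = r cosθ + √(L² − r² sin²θ), so v = −rω sinθ·[1 + r cosθ/√(L² − r² sin²θ)].
With r = 0.0497 m, L = 0.227 m, θ = 97.3°: √(L² − r² sin²θ) = 0.22158 m.
v = −0.0497·196.4·0.99189·[1 + 0.0497·-0.12706/0.22158] = -9.4066 m/s.
|v| = 9.4066 m/s.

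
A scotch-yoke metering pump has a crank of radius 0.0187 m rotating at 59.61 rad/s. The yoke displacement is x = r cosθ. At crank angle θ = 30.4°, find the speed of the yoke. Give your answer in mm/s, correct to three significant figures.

564

ω = 59.61 rad/s
x = r cosθ ⇒ ẋ = −rω sinθ.
|v| = rω|sinθ| = 0.0187·59.61·|sin 30.4°| = 0.56408 m/s = 564.08 mm/s.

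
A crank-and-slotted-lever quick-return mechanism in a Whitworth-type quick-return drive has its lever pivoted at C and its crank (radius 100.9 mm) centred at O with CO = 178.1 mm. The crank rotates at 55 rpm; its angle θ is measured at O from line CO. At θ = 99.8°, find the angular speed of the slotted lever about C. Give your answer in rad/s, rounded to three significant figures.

ω = 5.76 rad/s (from 55 rpm).
Crank pin A relative to C: A = (d + r cosθ, r sinθ); lever angle φ = atan2(r sinθ, d + r cosθ).
Differentiating tanφ: φ̇ = rω(d cosθ + r)/(d² + r² + 2dr cosθ).
d² + r² + 2dr cosθ = |CA|² = 0.035783 m²;  d cosθ + r = +0.070586 m.
|ω_lever| = |0.1009·5.76·+0.070586| / 0.035783 = 1.1464 rad/s.

1.15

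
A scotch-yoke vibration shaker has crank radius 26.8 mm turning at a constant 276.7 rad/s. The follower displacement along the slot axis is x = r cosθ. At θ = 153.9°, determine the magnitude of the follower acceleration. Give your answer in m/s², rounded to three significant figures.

1840

ω = 276.7 rad/s
x = r cosθ ⇒ ẍ = −rω² cosθ (ω constant).
|a| = rω²|cosθ| = 0.0268·(276.7)²·|cos 153.9°| = 1842.6 m/s².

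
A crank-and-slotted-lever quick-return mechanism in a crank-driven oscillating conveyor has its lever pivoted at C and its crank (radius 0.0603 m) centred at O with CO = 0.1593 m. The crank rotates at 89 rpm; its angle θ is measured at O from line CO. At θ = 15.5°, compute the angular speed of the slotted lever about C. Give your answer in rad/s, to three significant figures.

2.53

ω = 9.32 rad/s (from 89 rpm).
Crank pin A relative to C: A = (d + r cosθ, r sinθ); lever angle φ = atan2(r sinθ, d + r cosθ).
Differentiating tanφ: φ̇ = rω(d cosθ + r)/(d² + r² + 2dr cosθ).
d² + r² + 2dr cosθ = |CA|² = 0.0475254 m²;  d cosθ + r = +0.21381 m.
|ω_lever| = |0.0603·9.32·+0.21381| / 0.0475254 = 2.5283 rad/s.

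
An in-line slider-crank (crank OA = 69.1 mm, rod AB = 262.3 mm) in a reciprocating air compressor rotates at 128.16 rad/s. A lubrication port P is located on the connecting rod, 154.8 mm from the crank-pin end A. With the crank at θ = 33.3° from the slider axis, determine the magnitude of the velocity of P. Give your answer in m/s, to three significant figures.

ω = 128.2 rad/s.  Crank-pin speed |V_A| = rω = 8.8559 m/s, perpendicular to OA.
Rod angle: sinφ = −(r/L) sinθ ⇒ φ = -8.316°; ω_rod = −rω cosθ/√(L²−r²sin²θ) = -28.519 rad/s.
V_P = V_A + ω_rod × AP, with AP = 0.1548 m along the rod.
Components: V_Px = −rω sinθ − a·ω_rod·sinφ = -5.5006 m/s;  V_Py = rω cosθ + a·ω_rod·cosφ = +3.0335 m/s.
|V_P| = √(V_Px² + V_Py²) = 6.2816 m/s.

6.28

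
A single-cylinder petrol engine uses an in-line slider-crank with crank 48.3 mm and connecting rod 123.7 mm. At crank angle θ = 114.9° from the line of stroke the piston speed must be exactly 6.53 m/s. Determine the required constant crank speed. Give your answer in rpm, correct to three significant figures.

1730

For an in-line slider-crank, |v_piston| = rω|sinθ|·[1 + r cosθ/√(L² − r² sin²θ)].
With r = 0.0483 m, L = 0.1237 m, θ = 114.9°: the bracketed kinematic factor |dx/dθ| = 0.036109 m.
ω = v/|dx/dθ| = 6.53/0.036109 = 180.84 rad/s.
N = 60ω/(2π) = 1726.9 rpm.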